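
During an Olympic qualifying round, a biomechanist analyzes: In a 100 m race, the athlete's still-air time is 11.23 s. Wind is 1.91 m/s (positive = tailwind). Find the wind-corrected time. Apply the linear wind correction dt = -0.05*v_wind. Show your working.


dt = -0.05 * v_wind = -0.05 * 1.91 = -0.0955 s
t_corrected = t_still + dt = 11.23 + (-0.0955)
t_corrected = 11.1345 s

11.1345 s


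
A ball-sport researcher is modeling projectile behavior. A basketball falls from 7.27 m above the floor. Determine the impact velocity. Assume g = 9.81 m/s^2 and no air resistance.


v = sqrt(2 * g * h)
v = sqrt(2 * 9.81 * 7.27)
v = sqrt(142.6374) = 11.9431 m/s

11.9431 m/s


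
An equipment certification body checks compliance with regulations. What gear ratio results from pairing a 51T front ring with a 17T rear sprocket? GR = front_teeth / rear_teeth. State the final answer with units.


GR = front_teeth / rear_teeth
GR = 51 / 17
GR = 3

3


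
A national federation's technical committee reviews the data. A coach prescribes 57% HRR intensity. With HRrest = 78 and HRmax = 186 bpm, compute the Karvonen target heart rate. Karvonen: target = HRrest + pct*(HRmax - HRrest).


Target = HRrest + pct*(HRmax - HRrest)
Heart rate reserve = HRmax - HRrest = 186 - 78 = 108 bpm
Fraction = 57% = 0.57
Target = 78 + 0.57 * 108
Target = 78 + 61.56 = 139.56 bpm

139.56 bpm


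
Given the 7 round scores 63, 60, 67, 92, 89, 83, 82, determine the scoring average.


Average = sum / n
Sum = 536
Average = 536 / 7 = 76.5714

76.5714


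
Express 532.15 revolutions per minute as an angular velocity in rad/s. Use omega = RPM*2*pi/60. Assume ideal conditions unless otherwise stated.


omega = RPM * 2 * pi / 60
omega = 532.15 * 2 * 3.14159 / 60
omega = 3343.5971 / 60 = 55.7266 rad/s

55.7266 rad/s


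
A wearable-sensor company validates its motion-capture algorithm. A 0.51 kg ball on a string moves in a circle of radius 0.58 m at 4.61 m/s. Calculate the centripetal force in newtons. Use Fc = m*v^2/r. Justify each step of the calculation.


Fc = m * v^2 / r
v^2 = 4.61^2 = 21.2521
Fc = 0.51 * 21.2521 / 0.58
Fc = 10.8386 / 0.58 = 18.6872 N

18.6872 N


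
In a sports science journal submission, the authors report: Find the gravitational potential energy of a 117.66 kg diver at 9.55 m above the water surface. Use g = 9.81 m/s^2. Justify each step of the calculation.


PE = m * g * h
PE = 117.66 * 9.81 * 9.55
PE = 1154.2446 * 9.55 = 11023.0359 J

11023.0359 J


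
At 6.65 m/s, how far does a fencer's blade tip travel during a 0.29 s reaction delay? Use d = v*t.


d = v * t
d = 6.65 * 0.29
d = 1.9285 m

1.9285 m


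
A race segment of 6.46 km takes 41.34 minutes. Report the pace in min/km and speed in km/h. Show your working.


Pace = time / distance = 41.34 min / 6.46 km = 6.3994 min/km
Speed = distance / time_in_hours = 6.46 / 0.689 hr
Speed = 9.3759 km/h

6.3994 min/km, 9.3759 km/h


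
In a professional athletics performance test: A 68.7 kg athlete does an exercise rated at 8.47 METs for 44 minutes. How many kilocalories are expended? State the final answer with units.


kcal = MET * mass * time_hr
Convert time: 44 min = 0.7333 hr
kcal = 8.47 * 68.7 * 0.7333
kcal = 426.7186 kcal

426.7186 kcal


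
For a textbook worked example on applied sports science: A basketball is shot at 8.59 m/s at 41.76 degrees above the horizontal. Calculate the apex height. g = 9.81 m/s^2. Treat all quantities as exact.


H = (v*sin(theta))^2 / (2*g)
vy = v*sin(theta) = 8.59 * sin(41.76 deg) = 5.721 m/s
H = vy^2 / (2*g) = 32.7303 / (2*9.81)
H = 32.7303 / 19.62 = 1.6682 m

1.6682 m


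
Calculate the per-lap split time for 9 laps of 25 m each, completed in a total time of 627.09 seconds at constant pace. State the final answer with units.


Split time = total_time / n_laps = 627.09 / 9
Split time = 69.6767 s per lap

69.6767 s


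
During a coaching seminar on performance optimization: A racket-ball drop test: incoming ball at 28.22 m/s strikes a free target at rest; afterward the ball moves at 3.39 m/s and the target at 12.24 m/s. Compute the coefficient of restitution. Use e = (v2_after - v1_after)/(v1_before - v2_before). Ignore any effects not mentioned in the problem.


e = (v2_after - v1_after) / (v1_before - v2_before)
Numerator = 12.24 - 3.39 = 8.85
Denominator = 28.22 - 0 = 28.22
e = 8.85 / 28.22 = 0.3136

0.3136


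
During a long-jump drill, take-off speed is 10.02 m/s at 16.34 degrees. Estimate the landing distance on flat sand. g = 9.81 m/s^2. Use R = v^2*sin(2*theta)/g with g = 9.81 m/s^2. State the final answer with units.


R = v^2 * sin(2*theta) / g
Convert angle to radians: theta = 16.34 deg = 0.2852 rad
sin(2*theta) = sin(0.5704) = 0.5399
R = 10.02^2 * 0.5399 / 9.81
R = 100.4004 * 0.5399 / 9.81 = 5.5261 m

5.5261 m


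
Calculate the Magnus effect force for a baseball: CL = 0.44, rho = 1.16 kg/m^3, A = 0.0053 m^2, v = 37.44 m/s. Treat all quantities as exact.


FM = 0.5 * CL * rho * A * v^2
FM = 0.5 * 0.44 * 1.16 * 0.0053 * 37.44^2
v^2 = 1401.7536
FM = 0.5 * 0.44 * 1.16 * 0.0053 * 1401.7536 = 1.896 N

1.896 N


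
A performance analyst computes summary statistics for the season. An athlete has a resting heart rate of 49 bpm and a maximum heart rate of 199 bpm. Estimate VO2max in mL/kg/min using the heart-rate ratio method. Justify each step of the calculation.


VO2max = 15.3 * HRmax / HRrest
VO2max = 15.3 * 199 / 49
VO2max = 3044.7 / 49 = 62.1367 mL/kg/min

62.1367 mL/kg/min


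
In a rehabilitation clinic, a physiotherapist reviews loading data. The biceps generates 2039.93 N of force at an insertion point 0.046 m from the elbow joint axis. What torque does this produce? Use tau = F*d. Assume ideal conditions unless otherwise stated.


tau = F * d
tau = 2039.93 * 0.046
tau = 93.8368 N*m

93.8368 N*m


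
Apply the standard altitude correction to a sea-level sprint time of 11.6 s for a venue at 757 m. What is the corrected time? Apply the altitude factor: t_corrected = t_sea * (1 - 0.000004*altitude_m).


Correction factor = 1 - 0.000004 * 757 = 0.996972
t_corrected = t_sea * factor = 11.6 * 0.996972
t_corrected = 11.5649 s

11.5649 s


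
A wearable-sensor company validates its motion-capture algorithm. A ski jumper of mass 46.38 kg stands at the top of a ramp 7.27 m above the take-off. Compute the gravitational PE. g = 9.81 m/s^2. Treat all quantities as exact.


PE = m * g * h
PE = 46.38 * 9.81 * 7.27
PE = 454.9878 * 7.27 = 3307.7613 J

3307.7613 J


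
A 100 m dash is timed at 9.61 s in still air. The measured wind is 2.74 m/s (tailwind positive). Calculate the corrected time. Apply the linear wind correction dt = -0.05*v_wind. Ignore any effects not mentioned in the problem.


dt = -0.05 * v_wind = -0.05 * 2.74 = -0.137 s
t_corrected = t_still + dt = 9.61 + (-0.137)
t_corrected = 9.473 s

9.473 s


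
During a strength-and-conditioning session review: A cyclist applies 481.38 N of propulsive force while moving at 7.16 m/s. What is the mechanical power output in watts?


P = F * v
P = 481.38 * 7.16
P = 3446.6808 W

3446.6808 W


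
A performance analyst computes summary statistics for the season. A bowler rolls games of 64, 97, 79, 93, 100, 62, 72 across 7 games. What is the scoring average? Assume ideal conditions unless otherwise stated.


Average = sum / n
Sum = 567
Average = 567 / 7 = 81

81


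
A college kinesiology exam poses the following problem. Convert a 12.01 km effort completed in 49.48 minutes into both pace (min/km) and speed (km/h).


Pace = time / distance = 49.48 min / 12.01 km = 4.1199 min/km
Speed = distance / time_in_hours = 12.01 / 0.8247 hr
Speed = 14.5635 km/h

4.1199 min/km, 14.5635 km/h


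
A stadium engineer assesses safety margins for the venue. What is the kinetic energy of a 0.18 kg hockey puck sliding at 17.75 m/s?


KE = 0.5 * m * v^2
KE = 0.5 * 0.18 * 17.75^2
KE = 0.5 * 0.18 * 315.0625 = 28.3556 J

28.3556 J


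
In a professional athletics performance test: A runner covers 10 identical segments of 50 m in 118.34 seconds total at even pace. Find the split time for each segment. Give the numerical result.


Split time = total_time / n_laps = 118.34 / 10
Split time = 11.834 s per lap

11.834 s


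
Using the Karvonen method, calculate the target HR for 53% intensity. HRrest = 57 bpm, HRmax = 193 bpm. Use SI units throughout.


Target = HRrest + pct*(HRmax - HRrest)
Heart rate reserve = HRmax - HRrest = 193 - 57 = 136 bpm
Fraction = 53% = 0.53
Target = 57 + 0.53 * 136
Target = 57 + 72.08 = 129.08 bpm

129.08 bpm


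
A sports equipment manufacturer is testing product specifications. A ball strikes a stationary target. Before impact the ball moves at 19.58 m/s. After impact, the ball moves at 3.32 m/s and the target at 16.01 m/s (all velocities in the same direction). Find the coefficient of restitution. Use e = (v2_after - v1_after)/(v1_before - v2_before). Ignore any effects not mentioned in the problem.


e = (v2_after - v1_after) / (v1_before - v2_before)
Numerator = 16.01 - 3.32 = 12.69
Denominator = 19.58 - 0 = 19.58
e = 12.69 / 19.58 = 0.6481

0.6481


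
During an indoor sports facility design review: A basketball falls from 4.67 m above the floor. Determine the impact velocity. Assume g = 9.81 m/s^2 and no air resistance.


v = sqrt(2 * g * h)
v = sqrt(2 * 9.81 * 4.67)
v = sqrt(91.6254) = 9.5721 m/s

9.5721 m/s


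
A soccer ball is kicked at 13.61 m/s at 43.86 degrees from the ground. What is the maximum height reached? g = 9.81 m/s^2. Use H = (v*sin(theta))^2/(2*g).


H = (v*sin(theta))^2 / (2*g)
vy = v*sin(theta) = 13.61 * sin(43.86 deg) = 9.4304 m/s
H = vy^2 / (2*g) = 88.9315 / (2*9.81)
H = 88.9315 / 19.62 = 4.5327 m

4.5327 m


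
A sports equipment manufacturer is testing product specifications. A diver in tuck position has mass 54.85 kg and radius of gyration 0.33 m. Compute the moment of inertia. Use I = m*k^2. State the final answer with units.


I = m * k^2
I = 54.85 * 0.33^2
I = 54.85 * 0.1089 = 5.9732 kg*m^2

5.9732 kg*m^2


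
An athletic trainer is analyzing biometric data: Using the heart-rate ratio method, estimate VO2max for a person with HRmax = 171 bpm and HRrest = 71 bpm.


VO2max = 15.3 * HRmax / HRrest
VO2max = 15.3 * 171 / 71
VO2max = 2616.3 / 71 = 36.8493 mL/kg/min

36.8493 mL/kg/min


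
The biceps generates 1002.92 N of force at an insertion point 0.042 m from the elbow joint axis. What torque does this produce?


tau = F * d
tau = 1002.92 * 0.042
tau = 42.1226 N*m

42.1226 N*m


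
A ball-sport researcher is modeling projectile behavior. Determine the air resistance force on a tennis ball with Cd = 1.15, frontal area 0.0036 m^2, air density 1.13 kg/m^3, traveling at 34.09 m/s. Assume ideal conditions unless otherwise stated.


Fd = 0.5 * Cd * rho * A * v^2
Fd = 0.5 * 1.15 * 1.13 * 0.0036 * 34.09^2
v^2 = 1162.1281
Fd = 0.5 * 1.15 * 1.13 * 0.0036 * 1162.1281 = 2.7183 N

2.7183 N


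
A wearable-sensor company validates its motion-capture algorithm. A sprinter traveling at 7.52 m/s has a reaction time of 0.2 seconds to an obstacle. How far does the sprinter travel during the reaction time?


d = v * t
d = 7.52 * 0.2
d = 1.504 m

1.504 m


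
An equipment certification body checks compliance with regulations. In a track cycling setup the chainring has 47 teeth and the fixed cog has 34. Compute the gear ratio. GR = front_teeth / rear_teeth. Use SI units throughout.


GR = front_teeth / rear_teeth
GR = 47 / 34
GR = 1.3824

1.3824


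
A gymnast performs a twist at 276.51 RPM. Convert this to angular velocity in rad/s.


omega = RPM * 2 * pi / 60
omega = 276.51 * 2 * 3.14159 / 60
omega = 1737.3636 / 60 = 28.9561 rad/s

28.9561 rad/s


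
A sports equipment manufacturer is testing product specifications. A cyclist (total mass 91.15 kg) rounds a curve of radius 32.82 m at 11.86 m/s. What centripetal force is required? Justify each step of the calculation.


Fc = m * v^2 / r
v^2 = 11.86^2 = 140.6596
Fc = 91.15 * 140.6596 / 32.82
Fc = 12821.1225 / 32.82 = 390.6497 N

390.6497 N


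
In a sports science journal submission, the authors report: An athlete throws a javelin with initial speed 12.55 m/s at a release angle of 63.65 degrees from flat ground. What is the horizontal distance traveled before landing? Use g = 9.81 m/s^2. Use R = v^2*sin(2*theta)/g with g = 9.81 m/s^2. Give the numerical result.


R = v^2 * sin(2*theta) / g
Convert angle to radians: theta = 63.65 deg = 1.1109 rad
sin(2*theta) = sin(2.2218) = 0.7955
R = 12.55^2 * 0.7955 / 9.81
R = 157.5025 * 0.7955 / 9.81 = 12.7716 m

12.7716 m


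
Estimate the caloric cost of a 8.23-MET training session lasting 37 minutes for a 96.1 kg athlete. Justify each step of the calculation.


kcal = MET * mass * time_hr
Convert time: 37 min = 0.6167 hr
kcal = 8.23 * 96.1 * 0.6167
kcal = 487.7235 kcal

487.7235 kcal


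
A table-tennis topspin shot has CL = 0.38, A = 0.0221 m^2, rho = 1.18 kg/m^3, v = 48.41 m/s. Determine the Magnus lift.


FM = 0.5 * CL * rho * A * v^2
FM = 0.5 * 0.38 * 1.18 * 0.0221 * 48.41^2
v^2 = 2343.5281
FM = 0.5 * 0.38 * 1.18 * 0.0221 * 2343.5281 = 11.6118 N

11.6118 N


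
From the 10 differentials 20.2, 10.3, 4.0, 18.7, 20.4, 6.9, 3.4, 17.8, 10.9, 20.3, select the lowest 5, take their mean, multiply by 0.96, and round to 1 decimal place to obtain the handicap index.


All differentials: 20.2, 10.3, 4.0, 18.7, 20.4, 6.9, 3.4, 17.8, 10.9, 20.3
Sorted: 3.4, 4.0, 6.9, 10.3, 10.9, 17.8, 18.7, 20.2, 20.3, 20.4
Best 5: 3.4, 4.0, 6.9, 10.3, 10.9
Average of best = 35.5 / 5 = 7.1
Raw index = 7.1 * 0.96 = 6.816
Handicap index = round(6.816, 1) = 6.8

6.8


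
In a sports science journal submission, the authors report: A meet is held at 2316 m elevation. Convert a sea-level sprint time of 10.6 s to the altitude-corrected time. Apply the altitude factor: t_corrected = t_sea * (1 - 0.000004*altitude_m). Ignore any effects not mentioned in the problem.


Correction factor = 1 - 0.000004 * 2316 = 0.990736
t_corrected = t_sea * factor = 10.6 * 0.990736
t_corrected = 10.5018 s

10.5018 s


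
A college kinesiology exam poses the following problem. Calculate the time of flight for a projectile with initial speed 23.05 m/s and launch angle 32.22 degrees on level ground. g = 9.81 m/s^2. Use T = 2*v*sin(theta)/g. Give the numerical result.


T = 2*v*sin(theta)/g
sin(theta) = sin(32.22 deg) = 0.5332
T = 2*23.05*0.5332 / 9.81
T = 24.5792 / 9.81 = 2.5055 s

2.5055 s


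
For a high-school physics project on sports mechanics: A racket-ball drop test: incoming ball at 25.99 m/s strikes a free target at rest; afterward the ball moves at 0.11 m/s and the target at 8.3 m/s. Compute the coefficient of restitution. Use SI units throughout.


e = (v2_after - v1_after) / (v1_before - v2_before)
Numerator = 8.3 - 0.11 = 8.19
Denominator = 25.99 - 0 = 25.99
e = 8.19 / 25.99 = 0.3151

0.3151


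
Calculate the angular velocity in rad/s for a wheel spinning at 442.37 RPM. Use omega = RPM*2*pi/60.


omega = RPM * 2 * pi / 60
omega = 442.37 * 2 * 3.14159 / 60
omega = 2779.4927 / 60 = 46.3249 rad/s

46.3249 rad/s


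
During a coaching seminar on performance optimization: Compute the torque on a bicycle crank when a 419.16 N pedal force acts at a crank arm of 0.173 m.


tau = F * d
tau = 419.16 * 0.173
tau = 72.5147 N*m

72.5147 N*m


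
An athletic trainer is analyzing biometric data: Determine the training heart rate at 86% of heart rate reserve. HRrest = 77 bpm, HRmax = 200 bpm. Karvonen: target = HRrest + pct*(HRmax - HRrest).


Target = HRrest + pct*(HRmax - HRrest)
Heart rate reserve = HRmax - HRrest = 200 - 77 = 123 bpm
Fraction = 86% = 0.86
Target = 77 + 0.86 * 123
Target = 77 + 105.78 = 182.78 bpm

182.78 bpm


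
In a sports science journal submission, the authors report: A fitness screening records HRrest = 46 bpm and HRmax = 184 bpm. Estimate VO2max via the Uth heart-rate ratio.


VO2max = 15.3 * HRmax / HRrest
VO2max = 15.3 * 184 / 46
VO2max = 2815.2 / 46 = 61.2 mL/kg/min

61.2 mL/kg/min


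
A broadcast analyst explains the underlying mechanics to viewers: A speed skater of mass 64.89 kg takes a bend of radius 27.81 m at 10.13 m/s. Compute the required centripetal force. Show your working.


Fc = m * v^2 / r
v^2 = 10.13^2 = 102.6169
Fc = 64.89 * 102.6169 / 27.81
Fc = 6658.8106 / 27.81 = 239.4394 N

239.4394 N


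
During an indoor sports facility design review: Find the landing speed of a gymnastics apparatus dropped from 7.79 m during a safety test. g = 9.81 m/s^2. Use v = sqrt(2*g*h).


v = sqrt(2 * g * h)
v = sqrt(2 * 9.81 * 7.79)
v = sqrt(152.8398) = 12.3628 m/s

12.3628 m/s


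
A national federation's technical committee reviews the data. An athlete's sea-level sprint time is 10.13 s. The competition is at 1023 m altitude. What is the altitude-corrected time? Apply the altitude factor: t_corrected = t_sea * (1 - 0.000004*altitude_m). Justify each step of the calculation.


Correction factor = 1 - 0.000004 * 1023 = 0.995908
t_corrected = t_sea * factor = 10.13 * 0.995908
t_corrected = 10.0885 s

10.0885 s


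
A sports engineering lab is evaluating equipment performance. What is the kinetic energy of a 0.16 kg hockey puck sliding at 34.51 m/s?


KE = 0.5 * m * v^2
KE = 0.5 * 0.16 * 34.51^2
KE = 0.5 * 0.16 * 1190.9401 = 95.2752 J

95.2752 J


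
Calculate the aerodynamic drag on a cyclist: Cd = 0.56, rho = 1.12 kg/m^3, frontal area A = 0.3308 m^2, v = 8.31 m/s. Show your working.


Fd = 0.5 * Cd * rho * A * v^2
Fd = 0.5 * 0.56 * 1.12 * 0.3308 * 8.31^2
v^2 = 69.0561
Fd = 0.5 * 0.56 * 1.12 * 0.3308 * 69.0561 = 7.1638 N

7.1638 N


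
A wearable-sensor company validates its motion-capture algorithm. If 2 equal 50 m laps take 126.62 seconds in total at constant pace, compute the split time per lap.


Split time = total_time / n_laps = 126.62 / 2
Split time = 63.31 s per lap

63.31 s


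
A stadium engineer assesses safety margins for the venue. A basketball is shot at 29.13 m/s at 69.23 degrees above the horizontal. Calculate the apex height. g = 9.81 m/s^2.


H = (v*sin(theta))^2 / (2*g)
vy = v*sin(theta) = 29.13 * sin(69.23 deg) = 27.2369 m/s
H = vy^2 / (2*g) = 741.8479 / (2*9.81)
H = 741.8479 / 19.62 = 37.8108 m

37.8108 m


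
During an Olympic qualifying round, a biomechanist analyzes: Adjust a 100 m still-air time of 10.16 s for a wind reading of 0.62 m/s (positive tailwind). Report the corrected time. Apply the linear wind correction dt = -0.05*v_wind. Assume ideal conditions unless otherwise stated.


dt = -0.05 * v_wind = -0.05 * 0.62 = -0.031 s
t_corrected = t_still + dt = 10.16 + (-0.031)
t_corrected = 10.129 s

10.129 s


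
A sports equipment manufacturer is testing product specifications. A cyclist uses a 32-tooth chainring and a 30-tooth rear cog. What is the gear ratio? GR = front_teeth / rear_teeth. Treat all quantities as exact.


GR = front_teeth / rear_teeth
GR = 32 / 30
GR = 1.0667

1.0667


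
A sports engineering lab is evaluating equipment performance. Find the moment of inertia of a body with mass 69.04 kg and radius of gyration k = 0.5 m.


I = m * k^2
I = 69.04 * 0.5^2
I = 69.04 * 0.25 = 17.26 kg*m^2

17.26 kg*m^2


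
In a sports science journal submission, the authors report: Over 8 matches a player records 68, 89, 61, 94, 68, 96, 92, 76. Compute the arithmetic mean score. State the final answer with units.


Average = sum / n
Sum = 644
Average = 644 / 8 = 80.5

80.5


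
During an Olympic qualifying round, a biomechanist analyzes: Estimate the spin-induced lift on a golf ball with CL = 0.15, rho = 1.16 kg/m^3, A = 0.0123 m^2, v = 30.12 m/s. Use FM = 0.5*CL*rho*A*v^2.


FM = 0.5 * CL * rho * A * v^2
FM = 0.5 * 0.15 * 1.16 * 0.0123 * 30.12^2
v^2 = 907.2144
FM = 0.5 * 0.15 * 1.16 * 0.0123 * 907.2144 = 0.9708 N

0.9708 N


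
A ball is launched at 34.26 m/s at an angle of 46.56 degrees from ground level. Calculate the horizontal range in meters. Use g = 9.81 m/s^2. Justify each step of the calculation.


R = v^2 * sin(2*theta) / g
Convert angle to radians: theta = 46.56 deg = 0.8126 rad
sin(2*theta) = sin(1.6253) = 0.9985
R = 34.26^2 * 0.9985 / 9.81
R = 1173.7476 * 0.9985 / 9.81 = 119.4707 m

119.4707 m


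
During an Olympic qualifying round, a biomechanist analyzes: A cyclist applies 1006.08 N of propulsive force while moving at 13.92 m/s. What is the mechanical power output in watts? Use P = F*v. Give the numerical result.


P = F * v
P = 1006.08 * 13.92
P = 14004.6336 W

14004.6336 W


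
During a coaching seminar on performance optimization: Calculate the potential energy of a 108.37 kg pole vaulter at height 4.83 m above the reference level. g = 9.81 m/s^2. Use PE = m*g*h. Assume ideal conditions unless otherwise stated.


PE = m * g * h
PE = 108.37 * 9.81 * 4.83
PE = 1063.1097 * 4.83 = 5134.8199 J

5134.8199 J


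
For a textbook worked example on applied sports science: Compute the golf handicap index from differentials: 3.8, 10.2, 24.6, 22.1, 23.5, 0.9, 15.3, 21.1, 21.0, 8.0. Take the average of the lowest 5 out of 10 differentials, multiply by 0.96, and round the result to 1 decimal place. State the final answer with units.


All differentials: 3.8, 10.2, 24.6, 22.1, 23.5, 0.9, 15.3, 21.1, 21.0, 8.0
Sorted: 0.9, 3.8, 8.0, 10.2, 15.3, 21.0, 21.1, 22.1, 23.5, 24.6
Best 5: 0.9, 3.8, 8.0, 10.2, 15.3
Average of best = 38.2 / 5 = 7.64
Raw index = 7.64 * 0.96 = 7.3344
Handicap index = round(7.3344, 1) = 7.3

7.3


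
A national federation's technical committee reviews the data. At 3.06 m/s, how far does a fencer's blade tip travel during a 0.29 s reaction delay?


d = v * t
d = 3.06 * 0.29
d = 0.8874 m

0.8874 m


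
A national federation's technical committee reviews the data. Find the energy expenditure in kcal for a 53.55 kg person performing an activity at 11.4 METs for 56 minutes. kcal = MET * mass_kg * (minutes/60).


kcal = MET * mass * time_hr
Convert time: 56 min = 0.9333 hr
kcal = 11.4 * 53.55 * 0.9333
kcal = 569.772 kcal

569.772 kcal


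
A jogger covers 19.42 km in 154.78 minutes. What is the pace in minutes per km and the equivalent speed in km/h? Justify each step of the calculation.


Pace = time / distance = 154.78 min / 19.42 km = 7.9701 min/km
Speed = distance / time_in_hours = 19.42 / 2.5797 hr
Speed = 7.5281 km/h

7.9701 min/km, 7.5281 km/h


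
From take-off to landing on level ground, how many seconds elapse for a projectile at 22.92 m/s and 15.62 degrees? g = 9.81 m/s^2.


T = 2*v*sin(theta)/g
sin(theta) = sin(15.62 deg) = 0.2693
T = 2*22.92*0.2693 / 9.81
T = 12.3427 / 9.81 = 1.2582 s

1.2582 s


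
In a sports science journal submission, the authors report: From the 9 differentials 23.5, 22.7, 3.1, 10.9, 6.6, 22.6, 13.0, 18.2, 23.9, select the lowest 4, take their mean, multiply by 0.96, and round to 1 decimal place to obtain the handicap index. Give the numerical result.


All differentials: 23.5, 22.7, 3.1, 10.9, 6.6, 22.6, 13.0, 18.2, 23.9
Sorted: 3.1, 6.6, 10.9, 13.0, 18.2, 22.6, 22.7, 23.5, 23.9
Best 4: 3.1, 6.6, 10.9, 13.0
Average of best = 33.6 / 4 = 8.4
Raw index = 8.4 * 0.96 = 8.064
Handicap index = round(8.064, 1) = 8.1

8.1


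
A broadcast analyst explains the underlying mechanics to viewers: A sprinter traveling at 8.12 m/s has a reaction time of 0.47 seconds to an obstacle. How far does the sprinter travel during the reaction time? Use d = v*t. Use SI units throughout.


d = v * t
d = 8.12 * 0.47
d = 3.8164 m

3.8164 m


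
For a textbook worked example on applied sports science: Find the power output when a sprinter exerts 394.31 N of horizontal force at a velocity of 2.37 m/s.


P = F * v
P = 394.31 * 2.37
P = 934.5147 W

934.5147 W


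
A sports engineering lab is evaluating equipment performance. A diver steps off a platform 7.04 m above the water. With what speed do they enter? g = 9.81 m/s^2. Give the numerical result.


v = sqrt(2 * g * h)
v = sqrt(2 * 9.81 * 7.04)
v = sqrt(138.1248) = 11.7527 m/s

11.7527 m/s


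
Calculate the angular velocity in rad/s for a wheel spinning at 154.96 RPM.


omega = RPM * 2 * pi / 60
omega = 154.96 * 2 * 3.14159 / 60
omega = 973.6424 / 60 = 16.2274 rad/s

16.2274 rad/s


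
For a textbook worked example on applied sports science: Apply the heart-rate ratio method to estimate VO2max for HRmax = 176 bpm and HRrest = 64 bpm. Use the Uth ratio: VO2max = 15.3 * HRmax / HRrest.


VO2max = 15.3 * HRmax / HRrest
VO2max = 15.3 * 176 / 64
VO2max = 2692.8 / 64 = 42.075 mL/kg/min

42.075 mL/kg/min


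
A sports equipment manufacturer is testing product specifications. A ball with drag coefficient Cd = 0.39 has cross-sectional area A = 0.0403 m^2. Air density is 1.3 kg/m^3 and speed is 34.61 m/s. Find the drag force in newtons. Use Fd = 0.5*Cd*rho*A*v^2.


Fd = 0.5 * Cd * rho * A * v^2
Fd = 0.5 * 0.39 * 1.3 * 0.0403 * 34.61^2
v^2 = 1197.8521
Fd = 0.5 * 0.39 * 1.3 * 0.0403 * 1197.8521 = 12.2373 N

12.2373 N


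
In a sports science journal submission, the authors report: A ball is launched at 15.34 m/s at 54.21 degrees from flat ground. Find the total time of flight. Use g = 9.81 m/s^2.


T = 2*v*sin(theta)/g
sin(theta) = sin(54.21 deg) = 0.8112
T = 2*15.34*0.8112 / 9.81
T = 24.8866 / 9.81 = 2.5369 s

2.5369 s


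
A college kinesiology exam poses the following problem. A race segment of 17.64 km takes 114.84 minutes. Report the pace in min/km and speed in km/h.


Pace = time / distance = 114.84 min / 17.64 km = 6.5102 min/km
Speed = distance / time_in_hours = 17.64 / 1.914 hr
Speed = 9.2163 km/h

6.5102 min/km, 9.2163 km/h


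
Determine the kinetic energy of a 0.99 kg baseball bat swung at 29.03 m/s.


KE = 0.5 * m * v^2
KE = 0.5 * 0.99 * 29.03^2
KE = 0.5 * 0.99 * 842.7409 = 417.1567 J

417.1567 J


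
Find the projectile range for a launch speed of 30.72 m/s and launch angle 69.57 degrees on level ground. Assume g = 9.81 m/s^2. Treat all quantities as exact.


R = v^2 * sin(2*theta) / g
Convert angle to radians: theta = 69.57 deg = 1.2142 rad
sin(2*theta) = sin(2.4285) = 0.6542
R = 30.72^2 * 0.6542 / 9.81
R = 943.7184 * 0.6542 / 9.81 = 62.935 m

62.935 m


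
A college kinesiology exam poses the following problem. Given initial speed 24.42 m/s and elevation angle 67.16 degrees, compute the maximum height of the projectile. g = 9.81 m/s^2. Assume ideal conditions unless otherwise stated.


H = (v*sin(theta))^2 / (2*g)
vy = v*sin(theta) = 24.42 * sin(67.16 deg) = 22.5053 m/s
H = vy^2 / (2*g) = 506.4879 / (2*9.81)
H = 506.4879 / 19.62 = 25.8149 m

25.8149 m


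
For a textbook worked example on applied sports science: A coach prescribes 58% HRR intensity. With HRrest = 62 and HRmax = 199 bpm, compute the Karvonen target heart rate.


Target = HRrest + pct*(HRmax - HRrest)
Heart rate reserve = HRmax - HRrest = 199 - 62 = 137 bpm
Fraction = 58% = 0.58
Target = 62 + 0.58 * 137
Target = 62 + 79.46 = 141.46 bpm

141.46 bpm


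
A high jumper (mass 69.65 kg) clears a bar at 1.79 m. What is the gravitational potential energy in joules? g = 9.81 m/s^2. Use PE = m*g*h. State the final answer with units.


PE = m * g * h
PE = 69.65 * 9.81 * 1.79
PE = 683.2665 * 1.79 = 1223.047 J

1223.047 J


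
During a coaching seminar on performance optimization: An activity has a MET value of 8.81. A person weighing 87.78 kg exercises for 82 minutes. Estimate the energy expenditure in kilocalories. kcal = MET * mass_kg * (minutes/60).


kcal = MET * mass * time_hr
Convert time: 82 min = 1.3667 hr
kcal = 8.81 * 87.78 * 1.3667
kcal = 1056.9005 kcal

1056.9005 kcal


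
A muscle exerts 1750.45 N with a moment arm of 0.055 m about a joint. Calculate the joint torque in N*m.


tau = F * d
tau = 1750.45 * 0.055
tau = 96.2747 N*m

96.2747 N*m


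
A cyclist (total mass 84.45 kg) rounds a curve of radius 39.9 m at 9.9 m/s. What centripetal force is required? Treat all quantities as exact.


Fc = m * v^2 / r
v^2 = 9.9^2 = 98.01
Fc = 84.45 * 98.01 / 39.9
Fc = 8276.9445 / 39.9 = 207.4422 N

207.4422 N


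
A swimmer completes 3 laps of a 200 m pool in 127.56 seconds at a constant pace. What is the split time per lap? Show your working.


Split time = total_time / n_laps = 127.56 / 3
Split time = 42.52 s per lap

42.52 s


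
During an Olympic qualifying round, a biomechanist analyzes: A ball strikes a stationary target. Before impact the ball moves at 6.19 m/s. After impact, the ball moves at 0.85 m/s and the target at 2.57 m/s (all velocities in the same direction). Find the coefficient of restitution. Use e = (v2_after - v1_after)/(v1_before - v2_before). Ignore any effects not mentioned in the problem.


e = (v2_after - v1_after) / (v1_before - v2_before)
Numerator = 2.57 - 0.85 = 1.72
Denominator = 6.19 - 0 = 6.19
e = 1.72 / 6.19 = 0.2779

0.2779


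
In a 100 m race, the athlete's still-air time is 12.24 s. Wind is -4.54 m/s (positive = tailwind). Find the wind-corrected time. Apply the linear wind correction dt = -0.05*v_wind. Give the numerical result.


dt = -0.05 * v_wind = -0.05 * -4.54 = 0.227 s
t_corrected = t_still + dt = 12.24 + (0.227)
t_corrected = 12.467 s

12.467 s


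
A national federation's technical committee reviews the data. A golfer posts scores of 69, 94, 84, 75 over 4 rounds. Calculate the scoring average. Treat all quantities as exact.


Average = sum / n
Sum = 322
Average = 322 / 4 = 80.5

80.5


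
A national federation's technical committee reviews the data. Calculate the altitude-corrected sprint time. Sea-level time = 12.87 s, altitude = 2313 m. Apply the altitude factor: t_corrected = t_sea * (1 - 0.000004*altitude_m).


Correction factor = 1 - 0.000004 * 2313 = 0.990748
t_corrected = t_sea * factor = 12.87 * 0.990748
t_corrected = 12.7509 s

12.7509 s


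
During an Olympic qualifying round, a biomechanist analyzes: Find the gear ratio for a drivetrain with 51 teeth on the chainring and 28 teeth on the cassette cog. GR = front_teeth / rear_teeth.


GR = front_teeth / rear_teeth
GR = 51 / 28
GR = 1.8214

1.8214


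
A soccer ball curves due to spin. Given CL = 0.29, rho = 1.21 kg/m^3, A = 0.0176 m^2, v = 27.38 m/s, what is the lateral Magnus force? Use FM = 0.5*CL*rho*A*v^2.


FM = 0.5 * CL * rho * A * v^2
FM = 0.5 * 0.29 * 1.21 * 0.0176 * 27.38^2
v^2 = 749.6644
FM = 0.5 * 0.29 * 1.21 * 0.0176 * 749.6644 = 2.3149 N

2.3149 N


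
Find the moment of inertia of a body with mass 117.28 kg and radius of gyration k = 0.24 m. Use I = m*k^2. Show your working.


I = m * k^2
I = 117.28 * 0.24^2
I = 117.28 * 0.0576 = 6.7553 kg*m^2

6.7553 kg*m^2


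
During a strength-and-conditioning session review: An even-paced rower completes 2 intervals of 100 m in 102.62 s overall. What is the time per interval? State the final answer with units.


Split time = total_time / n_laps = 102.62 / 2
Split time = 51.31 s per lap

51.31 s


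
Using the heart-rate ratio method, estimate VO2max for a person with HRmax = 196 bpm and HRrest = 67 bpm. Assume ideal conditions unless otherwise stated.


VO2max = 15.3 * HRmax / HRrest
VO2max = 15.3 * 196 / 67
VO2max = 2998.8 / 67 = 44.7582 mL/kg/min

44.7582 mL/kg/min


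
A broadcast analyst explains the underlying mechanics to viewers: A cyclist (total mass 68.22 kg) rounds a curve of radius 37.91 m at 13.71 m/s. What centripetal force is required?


Fc = m * v^2 / r
v^2 = 13.71^2 = 187.9641
Fc = 68.22 * 187.9641 / 37.91
Fc = 12822.9109 / 37.91 = 338.2461 N

338.2461 N


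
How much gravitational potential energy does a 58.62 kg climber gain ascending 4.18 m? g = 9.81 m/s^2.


PE = m * g * h
PE = 58.62 * 9.81 * 4.18
PE = 575.0622 * 4.18 = 2403.76 J

2403.76 J


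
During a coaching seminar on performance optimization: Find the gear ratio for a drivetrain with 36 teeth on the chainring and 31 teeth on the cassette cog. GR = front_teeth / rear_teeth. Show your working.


GR = front_teeth / rear_teeth
GR = 36 / 31
GR = 1.1613

1.1613


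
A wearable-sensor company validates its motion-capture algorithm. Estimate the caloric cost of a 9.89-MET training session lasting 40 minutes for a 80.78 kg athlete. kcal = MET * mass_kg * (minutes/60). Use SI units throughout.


kcal = MET * mass * time_hr
Convert time: 40 min = 0.6667 hr
kcal = 9.89 * 80.78 * 0.6667
kcal = 532.6095 kcal

532.6095 kcal


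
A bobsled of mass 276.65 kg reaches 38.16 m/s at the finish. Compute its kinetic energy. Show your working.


KE = 0.5 * m * v^2
KE = 0.5 * 276.65 * 38.16^2
KE = 0.5 * 276.65 * 1456.1856 = 201426.8731 J

201426.8731 J


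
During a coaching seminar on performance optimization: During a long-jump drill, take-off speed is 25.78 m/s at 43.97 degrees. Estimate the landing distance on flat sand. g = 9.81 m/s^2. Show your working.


R = v^2 * sin(2*theta) / g
Convert angle to radians: theta = 43.97 deg = 0.7674 rad
sin(2*theta) = sin(1.5348) = 0.9994
R = 25.78^2 * 0.9994 / 9.81
R = 664.6084 * 0.9994 / 9.81 = 67.7043 m

67.7043 m


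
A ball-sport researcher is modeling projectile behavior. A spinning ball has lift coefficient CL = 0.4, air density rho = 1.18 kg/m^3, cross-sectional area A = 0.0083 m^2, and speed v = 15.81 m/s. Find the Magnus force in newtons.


FM = 0.5 * CL * rho * A * v^2
FM = 0.5 * 0.4 * 1.18 * 0.0083 * 15.81^2
v^2 = 249.9561
FM = 0.5 * 0.4 * 1.18 * 0.0083 * 249.9561 = 0.4896 N

0.4896 N


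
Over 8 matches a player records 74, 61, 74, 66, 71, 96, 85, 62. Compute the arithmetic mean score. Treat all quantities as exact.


Average = sum / n
Sum = 589
Average = 589 / 8 = 73.625

73.625


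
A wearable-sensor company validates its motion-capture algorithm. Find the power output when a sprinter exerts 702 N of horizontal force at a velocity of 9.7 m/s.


P = F * v
P = 702 * 9.7
P = 6809.4 W

6809.4 W


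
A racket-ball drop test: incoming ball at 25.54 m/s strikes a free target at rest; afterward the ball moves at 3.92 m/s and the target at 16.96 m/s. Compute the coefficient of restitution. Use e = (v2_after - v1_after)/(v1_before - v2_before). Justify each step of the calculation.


e = (v2_after - v1_after) / (v1_before - v2_before)
Numerator = 16.96 - 3.92 = 13.04
Denominator = 25.54 - 0 = 25.54
e = 13.04 / 25.54 = 0.5106

0.5106


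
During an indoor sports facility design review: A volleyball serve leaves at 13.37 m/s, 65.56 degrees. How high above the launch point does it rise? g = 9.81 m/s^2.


H = (v*sin(theta))^2 / (2*g)
vy = v*sin(theta) = 13.37 * sin(65.56 deg) = 12.172 m/s
H = vy^2 / (2*g) = 148.1571 / (2*9.81)
H = 148.1571 / 19.62 = 7.5513 m

7.5513 m


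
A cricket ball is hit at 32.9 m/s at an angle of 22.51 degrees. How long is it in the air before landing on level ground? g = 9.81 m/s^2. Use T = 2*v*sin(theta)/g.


T = 2*v*sin(theta)/g
sin(theta) = sin(22.51 deg) = 0.3828
T = 2*32.9*0.3828 / 9.81
T = 25.1912 / 9.81 = 2.5679 s

2.5679 s


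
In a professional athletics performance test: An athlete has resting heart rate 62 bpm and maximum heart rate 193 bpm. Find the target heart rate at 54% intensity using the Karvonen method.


Target = HRrest + pct*(HRmax - HRrest)
Heart rate reserve = HRmax - HRrest = 193 - 62 = 131 bpm
Fraction = 54% = 0.54
Target = 62 + 0.54 * 131
Target = 62 + 70.74 = 132.74 bpm

132.74 bpm


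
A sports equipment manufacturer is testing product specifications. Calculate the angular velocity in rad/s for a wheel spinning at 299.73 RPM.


omega = RPM * 2 * pi / 60
omega = 299.73 * 2 * 3.14159 / 60
omega = 1883.2591 / 60 = 31.3877 rad/s

31.3877 rad/s


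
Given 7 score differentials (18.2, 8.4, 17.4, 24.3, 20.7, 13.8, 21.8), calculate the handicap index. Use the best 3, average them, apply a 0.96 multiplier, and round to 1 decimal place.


All differentials: 18.2, 8.4, 17.4, 24.3, 20.7, 13.8, 21.8
Sorted: 8.4, 13.8, 17.4, 18.2, 20.7, 21.8, 24.3
Best 3: 8.4, 13.8, 17.4
Average of best = 39.6 / 3 = 13.2
Raw index = 13.2 * 0.96 = 12.672
Handicap index = round(12.672, 1) = 12.7

12.7


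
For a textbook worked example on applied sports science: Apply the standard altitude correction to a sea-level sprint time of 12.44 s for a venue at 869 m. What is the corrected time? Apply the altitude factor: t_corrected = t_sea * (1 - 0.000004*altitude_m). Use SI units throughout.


Correction factor = 1 - 0.000004 * 869 = 0.996524
t_corrected = t_sea * factor = 12.44 * 0.996524
t_corrected = 12.3968 s

12.3968 s


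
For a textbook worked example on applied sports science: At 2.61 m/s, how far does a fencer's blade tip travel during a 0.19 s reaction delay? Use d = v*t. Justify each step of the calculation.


d = v * t
d = 2.61 * 0.19
d = 0.4959 m

0.4959 m


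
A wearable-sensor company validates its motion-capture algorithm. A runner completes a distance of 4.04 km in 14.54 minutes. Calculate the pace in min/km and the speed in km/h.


Pace = time / distance = 14.54 min / 4.04 km = 3.599 min/km
Speed = distance / time_in_hours = 4.04 / 0.2423 hr
Speed = 16.6713 km/h

3.599 min/km, 16.6713 km/h


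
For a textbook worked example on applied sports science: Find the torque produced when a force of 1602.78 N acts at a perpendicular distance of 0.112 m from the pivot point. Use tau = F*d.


tau = F * d
tau = 1602.78 * 0.112
tau = 179.5114 N*m

179.5114 N*m


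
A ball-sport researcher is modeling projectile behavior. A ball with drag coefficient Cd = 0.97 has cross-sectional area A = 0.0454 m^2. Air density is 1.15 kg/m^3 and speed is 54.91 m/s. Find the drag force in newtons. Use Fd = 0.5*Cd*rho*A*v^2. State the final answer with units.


Fd = 0.5 * Cd * rho * A * v^2
Fd = 0.5 * 0.97 * 1.15 * 0.0454 * 54.91^2
v^2 = 3015.1081
Fd = 0.5 * 0.97 * 1.15 * 0.0454 * 3015.1081 = 76.3481 N

76.3481 N


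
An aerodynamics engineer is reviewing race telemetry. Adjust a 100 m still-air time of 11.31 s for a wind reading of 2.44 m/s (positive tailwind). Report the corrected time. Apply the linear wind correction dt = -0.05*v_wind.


dt = -0.05 * v_wind = -0.05 * 2.44 = -0.122 s
t_corrected = t_still + dt = 11.31 + (-0.122)
t_corrected = 11.188 s

11.188 s


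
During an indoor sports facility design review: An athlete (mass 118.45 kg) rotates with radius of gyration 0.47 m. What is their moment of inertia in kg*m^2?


I = m * k^2
I = 118.45 * 0.47^2
I = 118.45 * 0.2209 = 26.1656 kg*m^2

26.1656 kg*m^2


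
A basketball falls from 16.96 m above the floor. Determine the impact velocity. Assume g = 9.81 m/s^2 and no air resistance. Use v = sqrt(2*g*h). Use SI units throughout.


v = sqrt(2 * g * h)
v = sqrt(2 * 9.81 * 16.96)
v = sqrt(332.7552) = 18.2416 m/s

18.2416 m/s


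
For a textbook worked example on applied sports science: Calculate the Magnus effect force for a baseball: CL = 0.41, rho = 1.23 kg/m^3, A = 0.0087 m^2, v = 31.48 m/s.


FM = 0.5 * CL * rho * A * v^2
FM = 0.5 * 0.41 * 1.23 * 0.0087 * 31.48^2
v^2 = 990.9904
FM = 0.5 * 0.41 * 1.23 * 0.0087 * 990.9904 = 2.1739 N

2.1739 N


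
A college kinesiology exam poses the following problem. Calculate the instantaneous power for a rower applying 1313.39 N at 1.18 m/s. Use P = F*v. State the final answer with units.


P = F * v
P = 1313.39 * 1.18
P = 1549.8002 W

1549.8002 W


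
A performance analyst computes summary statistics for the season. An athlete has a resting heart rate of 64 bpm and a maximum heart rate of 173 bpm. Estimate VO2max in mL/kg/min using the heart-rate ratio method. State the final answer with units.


VO2max = 15.3 * HRmax / HRrest
VO2max = 15.3 * 173 / 64
VO2max = 2646.9 / 64 = 41.3578 mL/kg/min

41.3578 mL/kg/min


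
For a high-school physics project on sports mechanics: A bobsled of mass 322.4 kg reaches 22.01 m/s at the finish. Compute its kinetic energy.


KE = 0.5 * m * v^2
KE = 0.5 * 322.4 * 22.01^2
KE = 0.5 * 322.4 * 484.4401 = 78091.7441 J

78091.7441 J


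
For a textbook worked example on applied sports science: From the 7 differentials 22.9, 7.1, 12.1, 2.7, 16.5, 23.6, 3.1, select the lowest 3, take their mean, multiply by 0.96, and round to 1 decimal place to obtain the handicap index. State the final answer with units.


All differentials: 22.9, 7.1, 12.1, 2.7, 16.5, 23.6, 3.1
Sorted: 2.7, 3.1, 7.1, 12.1, 16.5, 22.9, 23.6
Best 3: 2.7, 3.1, 7.1
Average of best = 12.9 / 3 = 4.3
Raw index = 4.3 * 0.96 = 4.128
Handicap index = round(4.128, 1) = 4.1

4.1
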